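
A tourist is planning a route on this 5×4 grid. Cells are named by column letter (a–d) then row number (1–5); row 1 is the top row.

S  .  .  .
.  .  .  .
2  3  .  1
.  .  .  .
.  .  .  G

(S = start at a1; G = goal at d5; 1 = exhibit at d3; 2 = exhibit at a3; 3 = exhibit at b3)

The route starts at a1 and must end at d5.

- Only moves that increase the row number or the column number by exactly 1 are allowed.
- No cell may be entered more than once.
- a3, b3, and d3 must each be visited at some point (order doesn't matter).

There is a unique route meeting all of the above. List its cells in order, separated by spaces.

Moves only go right or down, so the column and row indices never decrease.
Route from a1: 2× down (reaching a3), 3× right (reaching d3), 2× down (reaching d5) — 7 moves in all.
Check: all required cells visited.

a1 a2 a3 b3 c3 d3 d4 d5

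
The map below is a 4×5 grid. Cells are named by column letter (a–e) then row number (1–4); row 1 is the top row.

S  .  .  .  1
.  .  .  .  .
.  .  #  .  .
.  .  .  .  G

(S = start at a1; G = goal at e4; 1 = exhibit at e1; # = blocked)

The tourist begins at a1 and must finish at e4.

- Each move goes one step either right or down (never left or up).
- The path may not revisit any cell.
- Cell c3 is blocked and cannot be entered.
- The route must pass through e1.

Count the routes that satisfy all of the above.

A right/down-only route from a1 to e4 makes exactly 3 down-moves and 4 right-moves in some order.
With no other constraints that would be C(7,3) = 35 routes.
Split at e1 and multiply the segment counts (each segment already excludes blocked cells): a1→e1: 1; e1→e4: 1; product = 1.
That gives 1 route.

1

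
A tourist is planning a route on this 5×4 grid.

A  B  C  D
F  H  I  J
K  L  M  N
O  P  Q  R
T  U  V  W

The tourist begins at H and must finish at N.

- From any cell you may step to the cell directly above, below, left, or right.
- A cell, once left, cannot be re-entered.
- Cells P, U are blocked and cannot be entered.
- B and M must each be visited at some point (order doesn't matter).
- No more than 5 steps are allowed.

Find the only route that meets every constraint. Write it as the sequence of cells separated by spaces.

H B C I M N

The 5-move cap with required stops at B, M leaves no slack for detours.
Route from H: up 1 to B, right 1 to C, down 2 to M, right 1 to N — 5 moves in all.
Check: all required cells visited; 5 ≤ 5 moves.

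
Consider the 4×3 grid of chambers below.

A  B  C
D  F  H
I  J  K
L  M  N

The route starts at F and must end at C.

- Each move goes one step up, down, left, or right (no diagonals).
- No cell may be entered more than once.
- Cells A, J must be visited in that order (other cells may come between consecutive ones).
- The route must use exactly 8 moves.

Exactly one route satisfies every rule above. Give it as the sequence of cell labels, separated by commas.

The waypoints must appear in the order A, J, with no cell reused.
Route from F: up 1 to B, left 1 to A, down 2 to I, right 2 to K, up 2 to C — 8 moves in all.
Check: order respected (A at step 2, J at step 5); 8 moves as required.

F, B, A, D, I, J, K, H, C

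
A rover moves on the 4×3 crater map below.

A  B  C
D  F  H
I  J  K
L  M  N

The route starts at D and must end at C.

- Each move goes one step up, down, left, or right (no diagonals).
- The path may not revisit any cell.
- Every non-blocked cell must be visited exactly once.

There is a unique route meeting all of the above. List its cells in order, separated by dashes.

Need to visit all 12 open cells exactly once, starting at D and ending at C.
Route from D: up to A, right to B, 2× down (reaching J), left to I, down to L, 2× right (reaching N), 3× up (reaching C) — 11 moves in all.
Check: all 12 open cells covered.

D - A - B - F - J - I - L - M - N - K - H - C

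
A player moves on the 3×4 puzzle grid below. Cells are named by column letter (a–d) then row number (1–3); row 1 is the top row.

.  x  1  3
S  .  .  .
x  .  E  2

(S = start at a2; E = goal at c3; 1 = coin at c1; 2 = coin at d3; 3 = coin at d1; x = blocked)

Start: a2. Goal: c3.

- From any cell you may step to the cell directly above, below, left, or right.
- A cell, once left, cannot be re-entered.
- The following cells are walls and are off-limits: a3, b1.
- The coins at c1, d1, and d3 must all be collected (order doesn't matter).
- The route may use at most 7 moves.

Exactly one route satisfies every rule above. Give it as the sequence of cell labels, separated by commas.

The budget equals the shortest possible length, so every move has to be on a shortest route through the required cells.
Route from a2: 2× right (reaching c2), up to c1, right to d1, 2× down (reaching d3), left to c3 — 7 moves in all.
Check: all required cells visited; 7 ≤ 7 moves.

a2, b2, c2, c1, d1, d2, d3, c3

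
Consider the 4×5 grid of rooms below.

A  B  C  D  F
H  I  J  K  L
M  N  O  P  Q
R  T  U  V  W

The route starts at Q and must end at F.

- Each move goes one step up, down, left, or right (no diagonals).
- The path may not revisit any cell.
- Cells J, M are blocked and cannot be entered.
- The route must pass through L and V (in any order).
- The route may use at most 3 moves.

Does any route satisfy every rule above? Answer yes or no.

no

Even ignoring the no-revisit rule, getting from Q to F, taking the cheapest ordering Q → V → L → F needs at least 2 + 3 + 1 = 6 moves (Manhattan distance per leg), which exceeds the 3-move limit.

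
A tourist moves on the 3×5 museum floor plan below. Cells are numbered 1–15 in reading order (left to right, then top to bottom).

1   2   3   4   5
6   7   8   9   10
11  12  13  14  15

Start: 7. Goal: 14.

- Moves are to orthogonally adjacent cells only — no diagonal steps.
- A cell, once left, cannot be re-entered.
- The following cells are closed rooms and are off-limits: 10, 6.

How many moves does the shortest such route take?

The Manhattan distance from 7 to 14 is |2−3| + |2−4| = 3, so at least 3 moves are needed.
A route of 3 moves achieves this: 7 → 12 → 13 → 14.
Since 3 matches the lower bound, it is optimal.

3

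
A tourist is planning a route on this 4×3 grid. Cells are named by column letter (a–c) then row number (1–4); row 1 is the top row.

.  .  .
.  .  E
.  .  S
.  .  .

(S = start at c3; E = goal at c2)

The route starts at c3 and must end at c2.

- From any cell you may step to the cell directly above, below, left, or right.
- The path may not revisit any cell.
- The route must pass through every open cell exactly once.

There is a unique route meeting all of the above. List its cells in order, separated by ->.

Need to visit all 12 open cells exactly once, starting at c3 and ending at c2.
Cell a4 has only two open neighbours (a3 and b4), so the path must pass straight through it: one of those is the cell it's entered from and the other is where it exits.
Route from c3: down to c4, 2× left (reaching a4), up to a3, right to b3, up to b2, left to a2, up to a1, 2× right (reaching c1), down to c2 — 11 moves in all.
Check: all 12 open cells covered.

c3 -> c4 -> b4 -> a4 -> a3 -> b3 -> b2 -> a2 -> a1 -> b1 -> c1 -> c2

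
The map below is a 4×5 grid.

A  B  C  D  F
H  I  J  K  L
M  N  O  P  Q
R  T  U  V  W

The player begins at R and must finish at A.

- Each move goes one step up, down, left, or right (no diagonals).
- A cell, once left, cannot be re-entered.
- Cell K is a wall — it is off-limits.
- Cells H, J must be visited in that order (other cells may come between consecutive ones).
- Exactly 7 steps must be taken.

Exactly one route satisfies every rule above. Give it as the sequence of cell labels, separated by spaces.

The waypoints must appear in the order H, J, with no cell reused.
Route from R: up 2 to H, right 2 to J, up 1 to C, left 2 to A — 7 moves in all.
Check: order respected (H at step 2, J at step 4); 7 moves as required.

R M H I J C B A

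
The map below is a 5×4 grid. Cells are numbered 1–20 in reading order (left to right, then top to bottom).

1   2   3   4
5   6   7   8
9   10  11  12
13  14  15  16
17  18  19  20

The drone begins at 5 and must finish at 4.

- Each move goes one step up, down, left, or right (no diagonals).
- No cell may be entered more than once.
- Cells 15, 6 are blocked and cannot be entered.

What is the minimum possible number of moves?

4

The Manhattan distance from 5 to 4 is |2−1| + |1−4| = 4, so at least 4 moves are needed.
A route of 4 moves achieves this: 5 → 1 → 2 → 3 → 4.
Since 4 matches the lower bound, it is optimal.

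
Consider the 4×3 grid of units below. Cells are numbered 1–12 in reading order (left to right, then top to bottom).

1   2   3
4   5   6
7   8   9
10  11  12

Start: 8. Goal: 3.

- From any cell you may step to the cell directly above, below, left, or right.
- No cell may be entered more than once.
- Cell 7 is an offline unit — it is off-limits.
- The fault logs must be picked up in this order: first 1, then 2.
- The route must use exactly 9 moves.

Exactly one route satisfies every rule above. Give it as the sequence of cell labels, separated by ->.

The waypoints must appear in the order 1, 2, with no cell reused.
Route from 8: down 1 to 11, right 1 to 12, up 2 to 6, left 2 to 4, up 1 to 1, right 2 to 3 — 9 moves in all.
Check: order respected (1 at step 7, 2 at step 8); 9 moves as required.

8 -> 11 -> 12 -> 9 -> 6 -> 5 -> 4 -> 1 -> 2 -> 3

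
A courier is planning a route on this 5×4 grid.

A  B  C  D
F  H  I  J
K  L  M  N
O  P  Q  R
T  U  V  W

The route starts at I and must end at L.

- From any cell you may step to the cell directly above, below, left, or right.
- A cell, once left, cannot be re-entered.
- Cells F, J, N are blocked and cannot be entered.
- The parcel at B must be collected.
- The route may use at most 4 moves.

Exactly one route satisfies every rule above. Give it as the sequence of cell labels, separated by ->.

Any route must reach B and still end at L within 4 moves, so the order of the required stops is forced.
Route from I: up to C, left to B, 2× down (reaching L) — 4 moves in all.
Check: all required cells visited; 4 ≤ 4 moves.

I -> C -> B -> H -> L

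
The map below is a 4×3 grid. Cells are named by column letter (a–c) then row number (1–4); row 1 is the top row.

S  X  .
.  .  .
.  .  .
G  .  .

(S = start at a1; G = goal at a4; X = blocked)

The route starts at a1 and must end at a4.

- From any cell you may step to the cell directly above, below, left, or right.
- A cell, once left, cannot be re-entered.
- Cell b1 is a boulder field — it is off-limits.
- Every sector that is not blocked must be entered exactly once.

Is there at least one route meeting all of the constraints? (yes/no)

Cell c1 has only one open neighbour but is neither the start nor the goal, so a Hamiltonian route would have to both enter and leave it through the same neighbour — impossible without revisiting.

no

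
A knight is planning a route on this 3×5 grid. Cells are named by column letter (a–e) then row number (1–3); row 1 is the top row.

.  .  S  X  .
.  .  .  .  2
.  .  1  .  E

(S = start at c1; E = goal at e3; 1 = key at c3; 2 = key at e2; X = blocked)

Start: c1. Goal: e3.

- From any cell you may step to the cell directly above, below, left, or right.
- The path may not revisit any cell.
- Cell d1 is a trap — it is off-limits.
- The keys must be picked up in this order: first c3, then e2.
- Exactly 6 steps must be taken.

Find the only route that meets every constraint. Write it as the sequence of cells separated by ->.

The waypoints must appear in the order c3, e2, with no cell reused.
Route from c1: down 2 to c3, right 1 to d3, up 1 to d2, right 1 to e2, down 1 to e3 — 6 moves in all.
Check: order respected (1 at step 2, 2 at step 5); 6 moves as required.

c1 -> c2 -> c3 -> d3 -> d2 -> e2 -> e3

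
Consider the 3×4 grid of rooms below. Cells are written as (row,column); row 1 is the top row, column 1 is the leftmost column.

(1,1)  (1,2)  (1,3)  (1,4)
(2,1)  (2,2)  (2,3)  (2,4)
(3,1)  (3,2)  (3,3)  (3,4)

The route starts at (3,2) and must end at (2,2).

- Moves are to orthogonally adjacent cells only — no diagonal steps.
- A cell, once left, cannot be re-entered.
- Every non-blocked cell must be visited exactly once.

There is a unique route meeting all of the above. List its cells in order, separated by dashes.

Need to visit all 12 open cells exactly once, starting at (3,2) and ending at (2,2).
Cell (1,4) has only two open neighbours ((2,4) and (1,3)), so the path must pass straight through it: one of those is the cell it's entered from and the other is where it exits.
Route from (3,2): left 1 to (3,1), up 2 to (1,1), right 3 to (1,4), down 2 to (3,4), left 1 to (3,3), up 1 to (2,3), left 1 to (2,2) — 11 moves in all.
Check: all 12 open cells covered.

(3,2) - (3,1) - (2,1) - (1,1) - (1,2) - (1,3) - (1,4) - (2,4) - (3,4) - (3,3) - (2,3) - (2,2)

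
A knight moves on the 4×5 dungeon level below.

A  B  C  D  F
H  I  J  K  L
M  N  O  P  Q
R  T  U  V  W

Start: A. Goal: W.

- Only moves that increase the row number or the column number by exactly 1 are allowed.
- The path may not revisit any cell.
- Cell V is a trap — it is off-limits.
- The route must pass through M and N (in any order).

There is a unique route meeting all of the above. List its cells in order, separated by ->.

A -> H -> M -> N -> O -> P -> Q -> W

Moves only go right or down, so the column and row indices never decrease.
Route from A: 2× down (reaching M), 4× right (reaching Q), down to W — 7 moves in all.
Check: all required cells visited.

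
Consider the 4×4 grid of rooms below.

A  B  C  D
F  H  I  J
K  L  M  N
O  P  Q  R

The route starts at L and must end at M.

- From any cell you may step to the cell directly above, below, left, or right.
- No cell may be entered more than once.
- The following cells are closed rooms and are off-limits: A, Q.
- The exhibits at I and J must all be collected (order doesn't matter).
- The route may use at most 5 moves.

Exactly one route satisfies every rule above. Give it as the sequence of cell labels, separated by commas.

Any route must reach I and J and still end at M within 5 moves, so the order of the required stops is forced.
Route from L: up to H, 2× right (reaching J), down to N, left to M — 5 moves in all.
Check: all required cells visited; 5 ≤ 5 moves.

L, H, I, J, N, M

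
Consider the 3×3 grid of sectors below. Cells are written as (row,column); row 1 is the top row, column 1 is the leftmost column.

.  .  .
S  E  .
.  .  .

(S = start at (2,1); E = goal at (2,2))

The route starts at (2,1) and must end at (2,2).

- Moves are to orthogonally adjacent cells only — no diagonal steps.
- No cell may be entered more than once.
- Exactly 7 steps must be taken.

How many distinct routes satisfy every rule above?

2

Need simple routes of exactly 7 moves from (2,1) to (2,2) (Manhattan distance 1, so 3 moves are spent on a detour and 3 undoing it).
Enumerating: (2,1) (1,1) (1,2) (1,3) (2,3) (3,3) (3,2) (2,2) | (2,1) (3,1) (3,2) (3,3) (2,3) (1,3) (1,2) (2,2).
That gives 2 routes.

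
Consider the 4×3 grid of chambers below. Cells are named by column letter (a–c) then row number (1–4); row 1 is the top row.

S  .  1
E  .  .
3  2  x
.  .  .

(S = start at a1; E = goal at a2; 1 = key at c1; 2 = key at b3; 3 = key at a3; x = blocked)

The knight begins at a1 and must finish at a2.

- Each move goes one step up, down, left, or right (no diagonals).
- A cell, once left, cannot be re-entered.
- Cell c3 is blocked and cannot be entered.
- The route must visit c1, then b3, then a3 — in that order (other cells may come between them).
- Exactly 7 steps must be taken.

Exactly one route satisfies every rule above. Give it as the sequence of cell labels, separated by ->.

The waypoints must appear in the order c1, b3, a3, with no cell reused.
Route from a1: 2× right (reaching c1), down to c2, left to b2, down to b3, left to a3, up to a2 — 7 moves in all.
Check: order respected (1 at step 2, 2 at step 5, 3 at step 6); 7 moves as required.

a1 -> b1 -> c1 -> c2 -> b2 -> b3 -> a3 -> a2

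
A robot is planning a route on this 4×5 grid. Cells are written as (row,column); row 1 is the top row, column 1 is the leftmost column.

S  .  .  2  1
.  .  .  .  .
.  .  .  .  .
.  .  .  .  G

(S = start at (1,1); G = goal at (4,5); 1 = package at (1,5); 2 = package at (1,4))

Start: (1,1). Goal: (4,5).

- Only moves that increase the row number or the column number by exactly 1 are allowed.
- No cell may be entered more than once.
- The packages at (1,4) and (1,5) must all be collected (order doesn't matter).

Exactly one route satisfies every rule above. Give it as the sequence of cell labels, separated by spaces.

(1,1) (1,2) (1,3) (1,4) (1,5) (2,5) (3,5) (4,5)

Moves only go right or down, so the column and row indices never decrease.
Route from (1,1): 4× right (reaching (1,5)), 3× down (reaching (4,5)) — 7 moves in all.
Check: all required cells visited.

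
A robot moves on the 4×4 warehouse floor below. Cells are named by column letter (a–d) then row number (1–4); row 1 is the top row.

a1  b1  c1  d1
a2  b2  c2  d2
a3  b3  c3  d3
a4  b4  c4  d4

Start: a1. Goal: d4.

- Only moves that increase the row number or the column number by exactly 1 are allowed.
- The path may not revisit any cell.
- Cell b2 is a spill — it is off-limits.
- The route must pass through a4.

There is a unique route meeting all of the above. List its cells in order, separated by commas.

Moves only go right or down, so the column and row indices never decrease.
Route from a1: 3× down (reaching a4), 3× right (reaching d4) — 6 moves in all.
Check: all required cells visited.

a1, a2, a3, a4, b4, c4, d4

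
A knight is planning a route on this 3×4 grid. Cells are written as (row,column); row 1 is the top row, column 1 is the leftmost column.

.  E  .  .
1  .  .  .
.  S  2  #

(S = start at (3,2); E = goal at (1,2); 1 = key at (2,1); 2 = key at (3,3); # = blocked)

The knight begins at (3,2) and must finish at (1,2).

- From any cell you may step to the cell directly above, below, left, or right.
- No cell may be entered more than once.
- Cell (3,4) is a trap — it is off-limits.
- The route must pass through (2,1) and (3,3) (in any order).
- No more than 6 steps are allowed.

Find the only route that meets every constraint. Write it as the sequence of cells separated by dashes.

(3,2) - (3,3) - (2,3) - (2,2) - (2,1) - (1,1) - (1,2)

The 6-move cap with required stops at (2,1), (3,3) leaves no slack for detours.
Route from (3,2): right to (3,3), up to (2,3), 2× left (reaching (2,1)), up to (1,1), right to (1,2) — 6 moves in all.
Check: all required cells visited; 6 ≤ 6 moves.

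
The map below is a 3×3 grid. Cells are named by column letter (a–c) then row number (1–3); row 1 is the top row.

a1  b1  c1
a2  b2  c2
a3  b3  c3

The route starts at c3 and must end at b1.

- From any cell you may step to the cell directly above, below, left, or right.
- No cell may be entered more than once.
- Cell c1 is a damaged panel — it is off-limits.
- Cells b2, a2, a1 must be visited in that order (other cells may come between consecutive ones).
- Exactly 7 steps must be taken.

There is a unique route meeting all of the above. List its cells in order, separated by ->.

c3 -> c2 -> b2 -> b3 -> a3 -> a2 -> a1 -> b1

The waypoints must appear in the order b2, a2, a1, with no cell reused.
Route from c3: up 1 to c2, left 1 to b2, down 1 to b3, left 1 to a3, up 2 to a1, right 1 to b1 — 7 moves in all.
Check: order respected (b2 at step 2, a2 at step 5, a1 at step 6); 7 moves as required.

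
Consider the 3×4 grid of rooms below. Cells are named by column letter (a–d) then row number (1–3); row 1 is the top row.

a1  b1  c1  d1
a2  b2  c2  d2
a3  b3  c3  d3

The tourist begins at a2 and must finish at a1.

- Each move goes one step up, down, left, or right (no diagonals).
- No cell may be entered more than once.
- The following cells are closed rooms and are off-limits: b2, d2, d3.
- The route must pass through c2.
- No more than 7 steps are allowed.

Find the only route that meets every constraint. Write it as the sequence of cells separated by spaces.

a2 a3 b3 c3 c2 c1 b1 a1

The budget equals the shortest possible length, so every move has to be on a shortest route through the required cells.
Route from a2: down to a3, 2× right (reaching c3), 2× up (reaching c1), 2× left (reaching a1) — 7 moves in all.
Check: all required cells visited; 7 ≤ 7 moves.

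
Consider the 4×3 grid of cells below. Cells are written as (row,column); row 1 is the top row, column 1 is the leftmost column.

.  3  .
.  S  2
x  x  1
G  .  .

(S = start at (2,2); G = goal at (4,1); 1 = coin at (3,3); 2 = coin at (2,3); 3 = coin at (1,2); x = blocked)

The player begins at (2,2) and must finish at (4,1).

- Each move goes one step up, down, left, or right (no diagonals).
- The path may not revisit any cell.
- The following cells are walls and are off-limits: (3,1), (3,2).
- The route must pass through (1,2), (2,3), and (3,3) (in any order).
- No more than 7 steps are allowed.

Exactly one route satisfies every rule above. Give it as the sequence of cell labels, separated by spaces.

(2,2) (1,2) (1,3) (2,3) (3,3) (4,3) (4,2) (4,1)

The budget equals the shortest possible length, so every move has to be on a shortest route through the required cells.
Route from (2,2): up 1 to (1,2), right 1 to (1,3), down 3 to (4,3), left 2 to (4,1) — 7 moves in all.
Check: all required cells visited; 7 ≤ 7 moves.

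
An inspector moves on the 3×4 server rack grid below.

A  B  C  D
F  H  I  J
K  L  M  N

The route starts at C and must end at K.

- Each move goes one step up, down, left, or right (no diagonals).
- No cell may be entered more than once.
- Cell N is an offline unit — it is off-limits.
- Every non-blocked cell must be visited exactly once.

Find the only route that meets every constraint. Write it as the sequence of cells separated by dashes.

C - D - J - I - M - L - H - B - A - F - K

Need to visit all 11 open cells exactly once, starting at C and ending at K.
Route from C: right to D, down to J, left to I, down to M, left to L, 2× up (reaching B), left to A, 2× down (reaching K) — 10 moves in all.
Check: all 11 open cells covered.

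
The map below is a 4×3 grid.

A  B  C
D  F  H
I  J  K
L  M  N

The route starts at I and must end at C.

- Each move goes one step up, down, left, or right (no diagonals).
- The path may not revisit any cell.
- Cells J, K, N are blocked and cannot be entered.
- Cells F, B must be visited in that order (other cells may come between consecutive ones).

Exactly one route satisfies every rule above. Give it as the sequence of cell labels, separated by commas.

I, D, F, B, C

The waypoints must appear in the order F, B, with no cell reused.
Route from I: up to D, right to F, up to B, right to C — 4 moves in all.
Check: order respected (F at step 2, B at step 3).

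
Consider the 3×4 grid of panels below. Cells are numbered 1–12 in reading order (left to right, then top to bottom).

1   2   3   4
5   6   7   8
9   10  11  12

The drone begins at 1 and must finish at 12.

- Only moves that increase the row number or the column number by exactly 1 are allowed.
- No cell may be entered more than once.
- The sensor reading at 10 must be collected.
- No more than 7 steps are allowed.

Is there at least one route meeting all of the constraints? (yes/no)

One route that works: 1 → 5 → 9 → 10 → 11 → 12.

yes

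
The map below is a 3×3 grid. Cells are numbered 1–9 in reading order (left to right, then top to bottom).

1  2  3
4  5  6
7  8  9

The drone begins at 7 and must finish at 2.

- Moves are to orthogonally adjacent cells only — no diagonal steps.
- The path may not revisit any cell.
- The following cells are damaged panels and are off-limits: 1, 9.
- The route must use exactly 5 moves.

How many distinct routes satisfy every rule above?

Need simple routes of exactly 5 moves from 7 to 2 (Manhattan distance 3, so 1 moves are spent on a detour and 1 undoing it).
Enumerating: 7 4 5 6 3 2 | 7 8 5 6 3 2.
That gives 2 routes.

2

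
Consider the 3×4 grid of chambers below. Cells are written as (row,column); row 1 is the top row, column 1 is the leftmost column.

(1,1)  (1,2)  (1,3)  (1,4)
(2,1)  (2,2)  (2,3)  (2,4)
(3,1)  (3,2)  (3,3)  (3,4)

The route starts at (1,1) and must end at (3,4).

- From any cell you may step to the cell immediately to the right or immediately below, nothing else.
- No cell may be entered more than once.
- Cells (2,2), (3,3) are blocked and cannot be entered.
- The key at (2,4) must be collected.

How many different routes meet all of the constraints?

A right/down-only route from (1,1) to (3,4) makes exactly 2 down-moves and 3 right-moves in some order.
With no other constraints that would be C(5,2) = 10 routes.
Split at (2,4) and multiply the segment counts (each segment already excludes blocked cells): (1,1)→(2,4): 2; (2,4)→(3,4): 1; product = 2.
That gives 2 routes.

2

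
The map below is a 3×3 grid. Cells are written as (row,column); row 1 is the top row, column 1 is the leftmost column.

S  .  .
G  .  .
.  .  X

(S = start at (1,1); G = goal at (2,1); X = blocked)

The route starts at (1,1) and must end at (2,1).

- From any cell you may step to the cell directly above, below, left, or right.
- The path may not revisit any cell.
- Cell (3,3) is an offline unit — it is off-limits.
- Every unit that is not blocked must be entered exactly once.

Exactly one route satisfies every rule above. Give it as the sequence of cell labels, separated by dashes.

Need to visit all 8 open cells exactly once, starting at (1,1) and ending at (2,1).
Cell (3,1) has only two open neighbours ((2,1) and (3,2)), so the path must pass straight through it: one of those is the cell it's entered from and the other is where it exits.
Route from (1,1): right 2 to (1,3), down 1 to (2,3), left 1 to (2,2), down 1 to (3,2), left 1 to (3,1), up 1 to (2,1) — 7 moves in all.
Check: all 8 open cells covered.

(1,1) - (1,2) - (1,3) - (2,3) - (2,2) - (3,2) - (3,1) - (2,1)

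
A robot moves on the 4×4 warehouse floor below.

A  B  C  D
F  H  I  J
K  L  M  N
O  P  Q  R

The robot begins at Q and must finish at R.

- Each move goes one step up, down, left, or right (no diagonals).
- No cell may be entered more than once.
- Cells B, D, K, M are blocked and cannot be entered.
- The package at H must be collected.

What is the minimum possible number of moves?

7

Any route passes through H somewhere between Q and R. Summing Manhattan distances along the two legs (Q → H → R) gives a lower bound of 3 + 4 = 7 moves.
A route of 7 moves achieves this: Q → P → L → H → I → J → N → R.
Since 7 matches the lower bound, it is optimal.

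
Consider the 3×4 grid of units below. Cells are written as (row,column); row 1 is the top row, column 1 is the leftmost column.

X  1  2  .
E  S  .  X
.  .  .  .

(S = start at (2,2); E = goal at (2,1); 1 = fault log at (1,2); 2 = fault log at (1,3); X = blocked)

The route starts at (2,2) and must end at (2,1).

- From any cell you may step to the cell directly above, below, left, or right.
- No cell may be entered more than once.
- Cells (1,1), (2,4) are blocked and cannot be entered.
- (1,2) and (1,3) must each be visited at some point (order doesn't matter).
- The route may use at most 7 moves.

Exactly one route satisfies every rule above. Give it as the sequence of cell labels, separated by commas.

(2,2), (1,2), (1,3), (2,3), (3,3), (3,2), (3,1), (2,1)

Any route must reach (1,2) and (1,3) and still end at (2,1) within 7 moves, so the order of the required stops is forced.
Route from (2,2): up 1 to (1,2), right 1 to (1,3), down 2 to (3,3), left 2 to (3,1), up 1 to (2,1) — 7 moves in all.
Check: all required cells visited; 7 ≤ 7 moves.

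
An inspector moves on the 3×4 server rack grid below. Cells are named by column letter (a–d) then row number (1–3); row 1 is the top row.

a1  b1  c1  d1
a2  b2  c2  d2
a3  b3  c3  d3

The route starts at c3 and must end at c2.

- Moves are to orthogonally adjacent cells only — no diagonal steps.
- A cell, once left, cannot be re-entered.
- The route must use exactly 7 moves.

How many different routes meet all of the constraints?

Need simple routes of exactly 7 moves from c3 to c2 (Manhattan distance 1, so 3 moves are spent on a detour and 3 undoing it).
Enumerating: c3 b3 b2 b1 c1 d1 d2 c2 | c3 b3 b2 a2 a1 b1 c1 c2 | c3 b3 a3 a2 a1 b1 b2 c2 | c3 b3 a3 a2 a1 b1 c1 c2 | c3 b3 a3 a2 b2 b1 c1 c2 | c3 d3 d2 d1 c1 b1 b2 c2.
That gives 6 routes.

6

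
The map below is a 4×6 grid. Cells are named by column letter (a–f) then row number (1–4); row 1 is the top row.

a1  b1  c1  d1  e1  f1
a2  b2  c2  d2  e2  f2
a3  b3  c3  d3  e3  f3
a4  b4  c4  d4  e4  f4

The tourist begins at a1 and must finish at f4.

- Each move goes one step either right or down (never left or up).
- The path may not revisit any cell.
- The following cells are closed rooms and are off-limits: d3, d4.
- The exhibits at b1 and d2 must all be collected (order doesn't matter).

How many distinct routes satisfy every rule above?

A right/down-only route from a1 to f4 makes exactly 3 down-moves and 5 right-moves in some order.
With no other constraints that would be C(8,3) = 56 routes.
A monotone route can only reach the required cells in the order b1, d2, so split there and multiply the segment counts (each segment already excludes blocked cells): a1→b1: 1; b1→d2: 3; d2→f4: 3; product = 9.
That gives 9 routes.

9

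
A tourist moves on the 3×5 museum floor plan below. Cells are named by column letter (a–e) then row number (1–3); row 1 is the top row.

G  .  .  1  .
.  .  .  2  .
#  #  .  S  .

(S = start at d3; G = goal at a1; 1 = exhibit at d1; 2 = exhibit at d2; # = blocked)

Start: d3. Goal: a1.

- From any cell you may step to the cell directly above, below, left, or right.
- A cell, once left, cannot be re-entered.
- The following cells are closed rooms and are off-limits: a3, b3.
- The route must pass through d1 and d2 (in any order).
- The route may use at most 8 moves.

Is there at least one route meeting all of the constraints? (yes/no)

yes

One route that works: d3 → d2 → d1 → c1 → b1 → a1.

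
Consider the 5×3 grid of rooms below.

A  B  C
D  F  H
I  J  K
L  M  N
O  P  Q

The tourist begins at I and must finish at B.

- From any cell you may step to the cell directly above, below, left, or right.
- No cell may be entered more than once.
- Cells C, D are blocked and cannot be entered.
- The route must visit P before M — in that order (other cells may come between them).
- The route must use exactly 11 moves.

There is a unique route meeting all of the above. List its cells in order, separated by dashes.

I - L - O - P - Q - N - M - J - K - H - F - B

The waypoints must appear in the order P, M, with no cell reused.
Route from I: 2× down (reaching O), 2× right (reaching Q), up to N, left to M, up to J, right to K, up to H, left to F, up to B — 11 moves in all.
Check: order respected (P at step 3, M at step 6); 11 moves as required.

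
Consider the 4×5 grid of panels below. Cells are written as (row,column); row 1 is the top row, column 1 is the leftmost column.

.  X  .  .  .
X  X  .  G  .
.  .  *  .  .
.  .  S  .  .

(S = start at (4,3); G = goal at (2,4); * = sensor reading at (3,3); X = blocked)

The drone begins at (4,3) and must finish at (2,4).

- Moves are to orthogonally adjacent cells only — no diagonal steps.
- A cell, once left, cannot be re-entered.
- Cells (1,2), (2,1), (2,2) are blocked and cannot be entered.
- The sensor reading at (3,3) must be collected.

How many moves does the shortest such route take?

Any route passes through (3,3) somewhere between (4,3) and (2,4). Summing Manhattan distances along the two legs ((4,3) → (3,3) → (2,4)) gives a lower bound of 1 + 2 = 3 moves.
A route of 3 moves achieves this: (4,3) → (3,3) → (2,3) → (2,4).
Since 3 matches the lower bound, it is optimal.

3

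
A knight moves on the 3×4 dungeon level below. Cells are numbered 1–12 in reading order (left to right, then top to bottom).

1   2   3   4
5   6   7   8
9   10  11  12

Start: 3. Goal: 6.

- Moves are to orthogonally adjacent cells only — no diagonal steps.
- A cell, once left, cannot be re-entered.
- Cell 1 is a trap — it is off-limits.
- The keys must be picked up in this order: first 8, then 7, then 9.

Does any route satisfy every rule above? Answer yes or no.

yes

One route that works: 3 → 4 → 8 → 7 → 11 → 10 → 9 → 5 → 6.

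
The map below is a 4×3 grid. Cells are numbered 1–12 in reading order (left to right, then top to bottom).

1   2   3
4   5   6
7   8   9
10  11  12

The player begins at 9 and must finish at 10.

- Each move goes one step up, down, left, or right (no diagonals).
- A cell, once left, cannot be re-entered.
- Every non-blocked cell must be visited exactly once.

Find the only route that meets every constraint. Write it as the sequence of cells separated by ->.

9 -> 12 -> 11 -> 8 -> 5 -> 6 -> 3 -> 2 -> 1 -> 4 -> 7 -> 10

Need to visit all 12 open cells exactly once, starting at 9 and ending at 10.
Cell 3 has only two open neighbours (6 and 2), so the path must pass straight through it: one of those is the cell it's entered from and the other is where it exits.
Route from 9: down to 12, left to 11, 2× up (reaching 5), right to 6, up to 3, 2× left (reaching 1), 3× down (reaching 10) — 11 moves in all.
Check: all 12 open cells covered.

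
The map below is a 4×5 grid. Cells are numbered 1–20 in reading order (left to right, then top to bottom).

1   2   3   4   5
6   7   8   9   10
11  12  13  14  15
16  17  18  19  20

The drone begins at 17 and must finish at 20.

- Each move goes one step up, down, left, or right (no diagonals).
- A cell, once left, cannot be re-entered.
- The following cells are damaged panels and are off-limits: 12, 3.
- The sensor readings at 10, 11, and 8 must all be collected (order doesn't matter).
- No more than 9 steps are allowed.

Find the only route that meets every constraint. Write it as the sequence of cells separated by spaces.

17 16 11 6 7 8 9 10 15 20

The budget equals the shortest possible length, so every move has to be on a shortest route through the required cells.
Route from 17: left to 16, 2× up (reaching 6), 4× right (reaching 10), 2× down (reaching 20) — 9 moves in all.
Check: all required cells visited; 9 ≤ 9 moves.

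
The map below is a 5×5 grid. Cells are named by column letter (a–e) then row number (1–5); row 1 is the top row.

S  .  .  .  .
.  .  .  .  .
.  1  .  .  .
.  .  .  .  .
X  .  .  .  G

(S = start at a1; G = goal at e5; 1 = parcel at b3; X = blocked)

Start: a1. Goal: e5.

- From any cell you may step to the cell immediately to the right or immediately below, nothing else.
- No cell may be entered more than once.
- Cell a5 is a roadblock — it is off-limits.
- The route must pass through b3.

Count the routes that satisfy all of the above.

A right/down-only route from a1 to e5 makes exactly 4 down-moves and 4 right-moves in some order.
With no other constraints that would be C(8,4) = 70 routes.
Split at b3 and multiply the segment counts (each segment already excludes blocked cells): a1→b3: 3; b3→e5: 10; product = 30.
That gives 30 routes.

30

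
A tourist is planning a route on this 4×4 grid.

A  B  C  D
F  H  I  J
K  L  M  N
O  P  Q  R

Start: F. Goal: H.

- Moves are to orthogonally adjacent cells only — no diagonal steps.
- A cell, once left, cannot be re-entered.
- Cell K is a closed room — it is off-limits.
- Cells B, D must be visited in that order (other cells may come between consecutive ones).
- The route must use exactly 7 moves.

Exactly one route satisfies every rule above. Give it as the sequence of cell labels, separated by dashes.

The waypoints must appear in the order B, D, with no cell reused.
Route from F: up to A, 3× right (reaching D), down to J, 2× left (reaching H) — 7 moves in all.
Check: order respected (B at step 2, D at step 4); 7 moves as required.

F - A - B - C - D - J - I - H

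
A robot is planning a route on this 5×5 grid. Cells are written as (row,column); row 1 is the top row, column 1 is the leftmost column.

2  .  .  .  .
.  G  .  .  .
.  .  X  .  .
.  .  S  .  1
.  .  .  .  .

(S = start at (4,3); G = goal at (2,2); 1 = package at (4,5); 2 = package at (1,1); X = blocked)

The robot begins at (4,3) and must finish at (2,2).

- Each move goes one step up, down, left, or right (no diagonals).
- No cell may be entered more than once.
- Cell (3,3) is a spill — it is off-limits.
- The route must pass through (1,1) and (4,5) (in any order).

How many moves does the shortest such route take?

11

Any route passes through (1,1) and (4,5) in some order between (4,3) and (2,2). Summing Manhattan distances along each leg and taking the cheapest ordering ((4,3) → (4,5) → (1,1) → (2,2)) gives a lower bound of 2 + 7 + 2 = 11 moves.
A route of 11 moves achieves this: (4,3) → (4,4) → (4,5) → (3,5) → (2,5) → (1,5) → (1,4) → (1,3) → (1,2) → (1,1) → (2,1) → (2,2).
Since 11 matches the lower bound, it is optimal.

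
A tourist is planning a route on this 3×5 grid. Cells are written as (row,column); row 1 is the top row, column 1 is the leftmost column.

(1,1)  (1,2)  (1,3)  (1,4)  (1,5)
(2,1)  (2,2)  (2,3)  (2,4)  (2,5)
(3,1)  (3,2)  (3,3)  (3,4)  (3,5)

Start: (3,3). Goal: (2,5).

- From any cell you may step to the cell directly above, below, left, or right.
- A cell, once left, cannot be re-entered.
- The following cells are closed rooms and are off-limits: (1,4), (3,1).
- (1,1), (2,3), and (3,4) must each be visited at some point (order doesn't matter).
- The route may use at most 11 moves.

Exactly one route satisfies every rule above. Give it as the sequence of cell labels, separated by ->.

The 11-move cap with required stops at (1,1), (2,3), (3,4) leaves no slack for detours.
Route from (3,3): left 1 to (3,2), up 1 to (2,2), left 1 to (2,1), up 1 to (1,1), right 2 to (1,3), down 1 to (2,3), right 1 to (2,4), down 1 to (3,4), right 1 to (3,5), up 1 to (2,5) — 11 moves in all.
Check: all required cells visited; 11 ≤ 11 moves.

(3,3) -> (3,2) -> (2,2) -> (2,1) -> (1,1) -> (1,2) -> (1,3) -> (2,3) -> (2,4) -> (3,4) -> (3,5) -> (2,5)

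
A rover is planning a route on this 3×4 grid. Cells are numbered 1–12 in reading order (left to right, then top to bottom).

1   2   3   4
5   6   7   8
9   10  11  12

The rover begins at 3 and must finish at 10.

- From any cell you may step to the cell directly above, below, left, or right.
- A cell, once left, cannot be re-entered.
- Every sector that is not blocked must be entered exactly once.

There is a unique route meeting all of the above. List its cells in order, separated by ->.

3 -> 4 -> 8 -> 12 -> 11 -> 7 -> 6 -> 2 -> 1 -> 5 -> 9 -> 10

Need to visit all 12 open cells exactly once, starting at 3 and ending at 10.
Route from 3: right 1 to 4, down 2 to 12, left 1 to 11, up 1 to 7, left 1 to 6, up 1 to 2, left 1 to 1, down 2 to 9, right 1 to 10 — 11 moves in all.
Check: all 12 open cells covered.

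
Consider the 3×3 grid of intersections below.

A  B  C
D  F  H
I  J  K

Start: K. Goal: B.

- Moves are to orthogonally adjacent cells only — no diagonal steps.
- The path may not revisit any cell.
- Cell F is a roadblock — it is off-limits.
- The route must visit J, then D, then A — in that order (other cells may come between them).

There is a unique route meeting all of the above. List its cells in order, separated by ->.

The waypoints must appear in the order J, D, A, with no cell reused.
Route from K: 2× left (reaching I), 2× up (reaching A), right to B — 5 moves in all.
Check: order respected (J at step 1, D at step 3, A at step 4).

K -> J -> I -> D -> A -> B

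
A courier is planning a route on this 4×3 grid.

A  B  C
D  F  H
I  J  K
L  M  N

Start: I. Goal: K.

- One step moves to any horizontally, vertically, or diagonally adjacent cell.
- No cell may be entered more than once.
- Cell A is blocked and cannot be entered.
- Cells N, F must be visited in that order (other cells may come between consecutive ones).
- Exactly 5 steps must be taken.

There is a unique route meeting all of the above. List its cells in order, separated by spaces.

The waypoints must appear in the order N, F, with no cell reused.
Route from I: down-right to M, right to N, up-left to J, up to F, down-right to K — 5 moves in all.
Check: order respected (N at step 2, F at step 4); 5 moves as required.

I M N J F K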